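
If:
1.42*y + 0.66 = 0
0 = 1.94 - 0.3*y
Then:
No Solution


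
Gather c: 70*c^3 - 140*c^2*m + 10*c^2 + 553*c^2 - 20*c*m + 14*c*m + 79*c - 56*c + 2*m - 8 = 70*c^3 + c^2*(563 - 140*m) + c*(23 - 6*m) + 2*m - 8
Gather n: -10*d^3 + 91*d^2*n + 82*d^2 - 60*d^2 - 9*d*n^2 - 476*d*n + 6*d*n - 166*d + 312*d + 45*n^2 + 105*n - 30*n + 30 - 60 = -10*d^3 + 22*d^2 + 146*d + n^2*(45 - 9*d) + n*(91*d^2 - 470*d + 75) - 30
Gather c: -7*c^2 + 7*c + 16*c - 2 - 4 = -7*c^2 + 23*c - 6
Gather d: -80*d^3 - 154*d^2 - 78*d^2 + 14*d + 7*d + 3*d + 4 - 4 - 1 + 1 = -80*d^3 - 232*d^2 + 24*d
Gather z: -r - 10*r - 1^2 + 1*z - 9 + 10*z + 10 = -11*r + 11*z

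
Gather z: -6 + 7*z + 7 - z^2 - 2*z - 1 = -z^2 + 5*z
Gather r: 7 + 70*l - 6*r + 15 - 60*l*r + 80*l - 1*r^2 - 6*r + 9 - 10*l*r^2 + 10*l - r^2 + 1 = 160*l + r^2*(-10*l - 2) + r*(-60*l - 12) + 32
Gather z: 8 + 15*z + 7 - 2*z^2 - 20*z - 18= -2*z^2 - 5*z - 3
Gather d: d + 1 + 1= d + 2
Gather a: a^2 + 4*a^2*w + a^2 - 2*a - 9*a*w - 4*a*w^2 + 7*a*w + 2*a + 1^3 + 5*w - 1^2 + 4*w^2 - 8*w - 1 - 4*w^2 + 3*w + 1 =a^2*(4*w + 2) + a*(-4*w^2 - 2*w)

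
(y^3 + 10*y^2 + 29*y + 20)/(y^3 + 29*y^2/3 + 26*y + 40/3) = 3*(y + 1)/(3*y + 2)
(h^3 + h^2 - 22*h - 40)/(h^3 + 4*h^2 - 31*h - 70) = (h + 4)/(h + 7)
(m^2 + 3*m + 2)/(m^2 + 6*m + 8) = (m + 1)/(m + 4)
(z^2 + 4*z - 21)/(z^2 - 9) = (z + 7)/(z + 3)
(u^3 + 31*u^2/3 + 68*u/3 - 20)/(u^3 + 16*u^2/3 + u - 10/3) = (u + 6)/(u + 1)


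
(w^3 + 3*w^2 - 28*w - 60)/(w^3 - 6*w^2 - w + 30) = (w + 6)/(w - 3)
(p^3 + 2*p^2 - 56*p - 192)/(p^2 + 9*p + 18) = (p^2 - 4*p - 32)/(p + 3)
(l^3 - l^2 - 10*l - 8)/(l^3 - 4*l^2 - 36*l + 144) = (l^2 + 3*l + 2)/(l^2 - 36)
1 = 1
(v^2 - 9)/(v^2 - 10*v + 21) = (v + 3)/(v - 7)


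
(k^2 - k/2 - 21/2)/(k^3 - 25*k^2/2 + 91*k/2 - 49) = (k + 3)/(k^2 - 9*k + 14)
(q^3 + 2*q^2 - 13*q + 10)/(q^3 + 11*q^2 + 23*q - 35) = (q - 2)/(q + 7)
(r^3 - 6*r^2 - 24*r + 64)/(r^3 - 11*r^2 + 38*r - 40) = (r^2 - 4*r - 32)/(r^2 - 9*r + 20)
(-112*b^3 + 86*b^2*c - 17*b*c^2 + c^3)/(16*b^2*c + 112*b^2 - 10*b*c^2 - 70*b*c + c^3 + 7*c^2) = (-7*b + c)/(c + 7)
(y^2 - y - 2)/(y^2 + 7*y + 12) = (y^2 - y - 2)/(y^2 + 7*y + 12)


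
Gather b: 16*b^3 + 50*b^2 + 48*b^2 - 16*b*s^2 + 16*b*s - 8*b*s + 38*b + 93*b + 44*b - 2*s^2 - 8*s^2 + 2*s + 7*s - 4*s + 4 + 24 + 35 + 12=16*b^3 + 98*b^2 + b*(-16*s^2 + 8*s + 175) - 10*s^2 + 5*s + 75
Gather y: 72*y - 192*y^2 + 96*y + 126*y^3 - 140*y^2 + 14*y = 126*y^3 - 332*y^2 + 182*y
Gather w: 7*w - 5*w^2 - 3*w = -5*w^2 + 4*w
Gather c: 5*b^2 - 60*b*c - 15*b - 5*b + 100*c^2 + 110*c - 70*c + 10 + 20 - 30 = 5*b^2 - 20*b + 100*c^2 + c*(40 - 60*b)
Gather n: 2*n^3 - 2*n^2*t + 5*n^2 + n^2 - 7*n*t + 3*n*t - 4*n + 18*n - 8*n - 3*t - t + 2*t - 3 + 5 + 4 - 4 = 2*n^3 + n^2*(6 - 2*t) + n*(6 - 4*t) - 2*t + 2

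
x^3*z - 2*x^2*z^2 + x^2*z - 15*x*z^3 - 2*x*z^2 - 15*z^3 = (x - 5*z)*(x + 3*z)*(x*z + z)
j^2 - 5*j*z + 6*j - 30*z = (j + 6)*(j - 5*z)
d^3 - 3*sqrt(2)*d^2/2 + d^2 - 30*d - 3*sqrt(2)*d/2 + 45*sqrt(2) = (d - 5)*(d + 6)*(d - 3*sqrt(2)/2)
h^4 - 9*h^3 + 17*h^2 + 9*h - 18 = (h - 6)*(h - 3)*(h - 1)*(h + 1)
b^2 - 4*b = b*(b - 4)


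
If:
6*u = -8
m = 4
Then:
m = 4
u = -4/3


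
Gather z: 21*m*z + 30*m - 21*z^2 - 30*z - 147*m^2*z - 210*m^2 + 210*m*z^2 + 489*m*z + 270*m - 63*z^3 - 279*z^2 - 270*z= -210*m^2 + 300*m - 63*z^3 + z^2*(210*m - 300) + z*(-147*m^2 + 510*m - 300)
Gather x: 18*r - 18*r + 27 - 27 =0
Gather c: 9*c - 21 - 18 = 9*c - 39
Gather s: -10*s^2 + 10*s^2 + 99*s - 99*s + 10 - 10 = 0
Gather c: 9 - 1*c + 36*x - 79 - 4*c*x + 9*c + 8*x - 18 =c*(8 - 4*x) + 44*x - 88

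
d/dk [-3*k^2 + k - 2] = 1 - 6*k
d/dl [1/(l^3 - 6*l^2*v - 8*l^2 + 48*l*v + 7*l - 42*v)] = (-3*l^2 + 12*l*v + 16*l - 48*v - 7)/(l^3 - 6*l^2*v - 8*l^2 + 48*l*v + 7*l - 42*v)^2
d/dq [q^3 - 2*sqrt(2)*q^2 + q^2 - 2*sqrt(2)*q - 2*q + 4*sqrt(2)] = 3*q^2 - 4*sqrt(2)*q + 2*q - 2*sqrt(2) - 2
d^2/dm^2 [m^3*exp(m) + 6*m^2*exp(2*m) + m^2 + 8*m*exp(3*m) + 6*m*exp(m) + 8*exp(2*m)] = m^3*exp(m) + 24*m^2*exp(2*m) + 6*m^2*exp(m) + 72*m*exp(3*m) + 48*m*exp(2*m) + 12*m*exp(m) + 48*exp(3*m) + 44*exp(2*m) + 12*exp(m) + 2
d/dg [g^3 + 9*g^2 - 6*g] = 3*g^2 + 18*g - 6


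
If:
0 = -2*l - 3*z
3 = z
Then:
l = -9/2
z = 3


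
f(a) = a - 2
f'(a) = 1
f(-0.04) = -2.04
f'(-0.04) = 1.00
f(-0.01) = -2.01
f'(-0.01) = 1.00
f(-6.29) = -8.29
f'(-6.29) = 1.00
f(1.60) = -0.40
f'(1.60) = 1.00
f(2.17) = 0.17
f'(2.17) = 1.00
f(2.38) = 0.38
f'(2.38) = 1.00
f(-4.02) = -6.02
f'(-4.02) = 1.00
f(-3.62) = -5.62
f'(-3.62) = 1.00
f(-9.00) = -11.00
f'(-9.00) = 1.00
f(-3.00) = -5.00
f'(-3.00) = 1.00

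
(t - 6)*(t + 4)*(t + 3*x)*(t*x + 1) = t^4*x + 3*t^3*x^2 - 2*t^3*x + t^3 - 6*t^2*x^2 - 21*t^2*x - 2*t^2 - 72*t*x^2 - 6*t*x - 24*t - 72*x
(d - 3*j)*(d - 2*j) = d^2 - 5*d*j + 6*j^2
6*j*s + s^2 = s*(6*j + s)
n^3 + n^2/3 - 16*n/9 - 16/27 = (n - 4/3)*(n + 1/3)*(n + 4/3)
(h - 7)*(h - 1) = h^2 - 8*h + 7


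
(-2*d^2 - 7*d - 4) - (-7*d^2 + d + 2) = 5*d^2 - 8*d - 6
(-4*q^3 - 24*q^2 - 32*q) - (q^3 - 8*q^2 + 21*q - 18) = -5*q^3 - 16*q^2 - 53*q + 18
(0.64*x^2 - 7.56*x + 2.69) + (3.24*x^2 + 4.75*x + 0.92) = 3.88*x^2 - 2.81*x + 3.61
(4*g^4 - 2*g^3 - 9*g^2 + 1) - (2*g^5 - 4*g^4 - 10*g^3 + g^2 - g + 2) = -2*g^5 + 8*g^4 + 8*g^3 - 10*g^2 + g - 1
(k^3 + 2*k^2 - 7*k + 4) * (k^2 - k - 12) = k^5 + k^4 - 21*k^3 - 13*k^2 + 80*k - 48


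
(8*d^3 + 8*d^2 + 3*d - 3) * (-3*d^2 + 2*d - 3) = -24*d^5 - 8*d^4 - 17*d^3 - 9*d^2 - 15*d + 9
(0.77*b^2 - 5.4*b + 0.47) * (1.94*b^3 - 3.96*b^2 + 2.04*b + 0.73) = 1.4938*b^5 - 13.5252*b^4 + 23.8666*b^3 - 12.3151*b^2 - 2.9832*b + 0.3431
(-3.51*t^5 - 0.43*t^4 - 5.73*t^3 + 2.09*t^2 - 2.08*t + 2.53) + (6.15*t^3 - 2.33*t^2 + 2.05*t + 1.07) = -3.51*t^5 - 0.43*t^4 + 0.42*t^3 - 0.24*t^2 - 0.0300000000000002*t + 3.6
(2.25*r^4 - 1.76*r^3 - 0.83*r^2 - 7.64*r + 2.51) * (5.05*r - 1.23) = 11.3625*r^5 - 11.6555*r^4 - 2.0267*r^3 - 37.5611*r^2 + 22.0727*r - 3.0873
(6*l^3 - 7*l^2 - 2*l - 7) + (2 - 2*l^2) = 6*l^3 - 9*l^2 - 2*l - 5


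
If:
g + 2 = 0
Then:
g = -2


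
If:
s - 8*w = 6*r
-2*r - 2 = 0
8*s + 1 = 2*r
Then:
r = -1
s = -3/8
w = 45/64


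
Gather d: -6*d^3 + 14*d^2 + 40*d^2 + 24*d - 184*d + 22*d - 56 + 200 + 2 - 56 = -6*d^3 + 54*d^2 - 138*d + 90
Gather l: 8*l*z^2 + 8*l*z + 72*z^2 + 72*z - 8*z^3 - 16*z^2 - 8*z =l*(8*z^2 + 8*z) - 8*z^3 + 56*z^2 + 64*z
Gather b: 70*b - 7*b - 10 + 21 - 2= 63*b + 9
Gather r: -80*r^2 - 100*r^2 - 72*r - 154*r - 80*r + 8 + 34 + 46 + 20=-180*r^2 - 306*r + 108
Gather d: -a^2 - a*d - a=-a^2 - a*d - a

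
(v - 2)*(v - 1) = v^2 - 3*v + 2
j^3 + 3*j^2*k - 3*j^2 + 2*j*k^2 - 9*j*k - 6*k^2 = (j - 3)*(j + k)*(j + 2*k)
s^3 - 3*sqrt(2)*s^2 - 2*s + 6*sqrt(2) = (s - 3*sqrt(2))*(s - sqrt(2))*(s + sqrt(2))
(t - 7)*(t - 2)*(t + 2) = t^3 - 7*t^2 - 4*t + 28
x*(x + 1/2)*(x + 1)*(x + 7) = x^4 + 17*x^3/2 + 11*x^2 + 7*x/2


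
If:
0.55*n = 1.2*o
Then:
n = 2.18181818181818*o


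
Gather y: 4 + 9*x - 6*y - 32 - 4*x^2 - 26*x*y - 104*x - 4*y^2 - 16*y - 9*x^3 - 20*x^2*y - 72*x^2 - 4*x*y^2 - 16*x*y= -9*x^3 - 76*x^2 - 95*x + y^2*(-4*x - 4) + y*(-20*x^2 - 42*x - 22) - 28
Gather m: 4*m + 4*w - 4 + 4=4*m + 4*w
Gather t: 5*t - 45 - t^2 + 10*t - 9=-t^2 + 15*t - 54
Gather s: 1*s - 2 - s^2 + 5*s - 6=-s^2 + 6*s - 8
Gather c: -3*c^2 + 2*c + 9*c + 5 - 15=-3*c^2 + 11*c - 10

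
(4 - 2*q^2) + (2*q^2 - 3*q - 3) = 1 - 3*q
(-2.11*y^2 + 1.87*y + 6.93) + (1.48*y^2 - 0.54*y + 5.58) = -0.63*y^2 + 1.33*y + 12.51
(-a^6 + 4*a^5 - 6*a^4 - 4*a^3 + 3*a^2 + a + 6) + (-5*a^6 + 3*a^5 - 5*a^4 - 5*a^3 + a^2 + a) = -6*a^6 + 7*a^5 - 11*a^4 - 9*a^3 + 4*a^2 + 2*a + 6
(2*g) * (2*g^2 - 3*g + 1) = 4*g^3 - 6*g^2 + 2*g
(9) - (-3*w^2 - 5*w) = 3*w^2 + 5*w + 9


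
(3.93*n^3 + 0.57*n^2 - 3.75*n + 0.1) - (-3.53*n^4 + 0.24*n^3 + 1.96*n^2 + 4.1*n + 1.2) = 3.53*n^4 + 3.69*n^3 - 1.39*n^2 - 7.85*n - 1.1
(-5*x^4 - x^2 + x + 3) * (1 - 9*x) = 45*x^5 - 5*x^4 + 9*x^3 - 10*x^2 - 26*x + 3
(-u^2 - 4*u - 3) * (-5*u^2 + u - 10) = 5*u^4 + 19*u^3 + 21*u^2 + 37*u + 30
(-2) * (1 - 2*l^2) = 4*l^2 - 2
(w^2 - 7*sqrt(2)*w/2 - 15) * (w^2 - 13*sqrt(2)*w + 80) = w^4 - 33*sqrt(2)*w^3/2 + 156*w^2 - 85*sqrt(2)*w - 1200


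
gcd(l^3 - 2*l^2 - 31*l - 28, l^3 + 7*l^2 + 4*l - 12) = 1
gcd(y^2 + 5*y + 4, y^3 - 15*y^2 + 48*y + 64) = y + 1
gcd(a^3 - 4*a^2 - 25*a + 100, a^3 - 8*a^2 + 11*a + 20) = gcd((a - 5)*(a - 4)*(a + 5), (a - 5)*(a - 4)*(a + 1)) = a^2 - 9*a + 20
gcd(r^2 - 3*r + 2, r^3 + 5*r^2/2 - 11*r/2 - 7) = r - 2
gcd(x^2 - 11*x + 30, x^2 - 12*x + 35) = x - 5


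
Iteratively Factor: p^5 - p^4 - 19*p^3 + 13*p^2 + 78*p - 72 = (p - 1)*(p^4 - 19*p^2 - 6*p + 72) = (p - 4)*(p - 1)*(p^3 + 4*p^2 - 3*p - 18) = (p - 4)*(p - 1)*(p + 3)*(p^2 + p - 6) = (p - 4)*(p - 1)*(p + 3)^2*(p - 2)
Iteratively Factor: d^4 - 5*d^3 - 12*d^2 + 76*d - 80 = (d - 5)*(d^3 - 12*d + 16) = (d - 5)*(d - 2)*(d^2 + 2*d - 8) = (d - 5)*(d - 2)^2*(d + 4)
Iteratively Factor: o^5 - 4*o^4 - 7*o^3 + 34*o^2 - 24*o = (o - 1)*(o^4 - 3*o^3 - 10*o^2 + 24*o) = o*(o - 1)*(o^3 - 3*o^2 - 10*o + 24) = o*(o - 2)*(o - 1)*(o^2 - o - 12) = o*(o - 2)*(o - 1)*(o + 3)*(o - 4)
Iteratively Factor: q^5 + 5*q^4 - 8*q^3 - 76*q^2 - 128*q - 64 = (q - 4)*(q^4 + 9*q^3 + 28*q^2 + 36*q + 16) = (q - 4)*(q + 4)*(q^3 + 5*q^2 + 8*q + 4) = (q - 4)*(q + 2)*(q + 4)*(q^2 + 3*q + 2) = (q - 4)*(q + 2)^2*(q + 4)*(q + 1)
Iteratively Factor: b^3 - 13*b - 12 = (b - 4)*(b^2 + 4*b + 3) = (b - 4)*(b + 3)*(b + 1)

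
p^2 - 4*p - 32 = (p - 8)*(p + 4)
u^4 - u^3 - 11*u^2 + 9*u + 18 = (u - 3)*(u - 2)*(u + 1)*(u + 3)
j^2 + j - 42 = (j - 6)*(j + 7)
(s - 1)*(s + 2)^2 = s^3 + 3*s^2 - 4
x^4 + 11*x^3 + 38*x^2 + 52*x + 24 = (x + 1)*(x + 2)^2*(x + 6)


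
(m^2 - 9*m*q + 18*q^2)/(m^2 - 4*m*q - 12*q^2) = (m - 3*q)/(m + 2*q)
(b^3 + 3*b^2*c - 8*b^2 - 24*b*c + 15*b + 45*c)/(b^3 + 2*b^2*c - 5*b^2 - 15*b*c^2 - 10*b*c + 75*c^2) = (b^2 + 3*b*c - 3*b - 9*c)/(b^2 + 2*b*c - 15*c^2)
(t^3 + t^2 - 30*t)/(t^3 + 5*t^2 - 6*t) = (t - 5)/(t - 1)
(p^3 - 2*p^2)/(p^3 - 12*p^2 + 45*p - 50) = p^2/(p^2 - 10*p + 25)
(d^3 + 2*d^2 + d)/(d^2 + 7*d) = (d^2 + 2*d + 1)/(d + 7)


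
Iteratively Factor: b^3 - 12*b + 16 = (b + 4)*(b^2 - 4*b + 4) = (b - 2)*(b + 4)*(b - 2)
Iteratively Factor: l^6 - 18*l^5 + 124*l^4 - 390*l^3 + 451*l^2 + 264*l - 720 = (l - 3)*(l^5 - 15*l^4 + 79*l^3 - 153*l^2 - 8*l + 240) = (l - 4)*(l - 3)*(l^4 - 11*l^3 + 35*l^2 - 13*l - 60) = (l - 4)^2*(l - 3)*(l^3 - 7*l^2 + 7*l + 15) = (l - 4)^2*(l - 3)*(l + 1)*(l^2 - 8*l + 15) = (l - 4)^2*(l - 3)^2*(l + 1)*(l - 5)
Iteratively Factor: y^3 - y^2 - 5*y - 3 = (y + 1)*(y^2 - 2*y - 3) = (y - 3)*(y + 1)*(y + 1)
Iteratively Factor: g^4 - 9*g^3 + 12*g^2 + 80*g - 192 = (g - 4)*(g^3 - 5*g^2 - 8*g + 48) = (g - 4)^2*(g^2 - g - 12) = (g - 4)^2*(g + 3)*(g - 4)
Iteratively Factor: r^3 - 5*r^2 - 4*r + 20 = (r - 2)*(r^2 - 3*r - 10) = (r - 5)*(r - 2)*(r + 2)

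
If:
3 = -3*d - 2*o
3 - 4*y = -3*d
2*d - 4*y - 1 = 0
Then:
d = -4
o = 9/2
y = -9/4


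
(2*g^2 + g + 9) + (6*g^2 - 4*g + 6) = 8*g^2 - 3*g + 15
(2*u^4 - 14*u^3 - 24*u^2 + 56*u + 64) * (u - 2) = 2*u^5 - 18*u^4 + 4*u^3 + 104*u^2 - 48*u - 128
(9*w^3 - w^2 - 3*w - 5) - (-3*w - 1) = 9*w^3 - w^2 - 4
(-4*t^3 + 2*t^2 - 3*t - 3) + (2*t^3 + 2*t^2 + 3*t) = -2*t^3 + 4*t^2 - 3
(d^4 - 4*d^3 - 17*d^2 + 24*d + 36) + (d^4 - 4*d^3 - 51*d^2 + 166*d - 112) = 2*d^4 - 8*d^3 - 68*d^2 + 190*d - 76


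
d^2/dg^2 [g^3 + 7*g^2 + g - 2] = 6*g + 14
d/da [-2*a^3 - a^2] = 2*a*(-3*a - 1)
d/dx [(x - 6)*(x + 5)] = 2*x - 1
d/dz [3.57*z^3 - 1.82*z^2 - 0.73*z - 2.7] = 10.71*z^2 - 3.64*z - 0.73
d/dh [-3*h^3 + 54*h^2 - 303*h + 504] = -9*h^2 + 108*h - 303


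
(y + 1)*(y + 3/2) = y^2 + 5*y/2 + 3/2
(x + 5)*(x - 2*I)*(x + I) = x^3 + 5*x^2 - I*x^2 + 2*x - 5*I*x + 10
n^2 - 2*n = n*(n - 2)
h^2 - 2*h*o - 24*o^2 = (h - 6*o)*(h + 4*o)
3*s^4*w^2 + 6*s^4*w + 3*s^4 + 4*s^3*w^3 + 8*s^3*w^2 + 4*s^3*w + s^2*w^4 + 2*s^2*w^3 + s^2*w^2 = (s + w)*(3*s + w)*(s*w + s)^2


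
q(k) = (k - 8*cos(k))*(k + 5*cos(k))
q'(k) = (1 - 5*sin(k))*(k - 8*cos(k)) + (k + 5*cos(k))*(8*sin(k) + 1)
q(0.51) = -31.54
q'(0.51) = 33.23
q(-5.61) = 20.18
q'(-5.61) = 14.94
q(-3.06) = -39.52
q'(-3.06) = 4.12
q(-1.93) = -3.25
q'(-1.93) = 28.94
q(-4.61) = 19.42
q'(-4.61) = -30.80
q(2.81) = -19.89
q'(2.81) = -13.42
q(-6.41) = 20.80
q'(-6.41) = -23.40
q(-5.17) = 25.77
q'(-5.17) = 6.13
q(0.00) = -40.00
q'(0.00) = -3.00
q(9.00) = 72.39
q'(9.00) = 1.82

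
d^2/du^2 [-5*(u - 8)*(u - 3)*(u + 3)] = 80 - 30*u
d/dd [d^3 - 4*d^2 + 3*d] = 3*d^2 - 8*d + 3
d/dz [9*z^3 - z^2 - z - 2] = 27*z^2 - 2*z - 1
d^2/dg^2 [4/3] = 0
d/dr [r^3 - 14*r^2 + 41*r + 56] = 3*r^2 - 28*r + 41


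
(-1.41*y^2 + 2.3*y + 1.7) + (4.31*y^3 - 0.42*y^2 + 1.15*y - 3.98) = 4.31*y^3 - 1.83*y^2 + 3.45*y - 2.28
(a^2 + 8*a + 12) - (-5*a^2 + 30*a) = 6*a^2 - 22*a + 12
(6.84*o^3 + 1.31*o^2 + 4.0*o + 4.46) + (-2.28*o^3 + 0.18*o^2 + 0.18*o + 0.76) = 4.56*o^3 + 1.49*o^2 + 4.18*o + 5.22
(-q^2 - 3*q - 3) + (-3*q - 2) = -q^2 - 6*q - 5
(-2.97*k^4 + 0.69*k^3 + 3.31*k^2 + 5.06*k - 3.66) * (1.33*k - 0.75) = -3.9501*k^5 + 3.1452*k^4 + 3.8848*k^3 + 4.2473*k^2 - 8.6628*k + 2.745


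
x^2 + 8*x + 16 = (x + 4)^2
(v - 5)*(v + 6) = v^2 + v - 30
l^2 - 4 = (l - 2)*(l + 2)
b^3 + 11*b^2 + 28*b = b*(b + 4)*(b + 7)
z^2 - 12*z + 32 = (z - 8)*(z - 4)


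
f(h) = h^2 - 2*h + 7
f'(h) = 2*h - 2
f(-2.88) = 21.05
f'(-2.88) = -7.76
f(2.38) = 7.90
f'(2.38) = 2.76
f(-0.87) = 9.50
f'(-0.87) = -3.74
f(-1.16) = 10.67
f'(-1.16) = -4.32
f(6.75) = 39.06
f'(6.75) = 11.50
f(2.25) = 7.56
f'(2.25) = 2.50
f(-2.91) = 21.29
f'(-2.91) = -7.82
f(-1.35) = 11.52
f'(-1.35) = -4.70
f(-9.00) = 106.00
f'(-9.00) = -20.00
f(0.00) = 7.00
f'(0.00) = -2.00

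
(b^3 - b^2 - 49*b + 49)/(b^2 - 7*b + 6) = (b^2 - 49)/(b - 6)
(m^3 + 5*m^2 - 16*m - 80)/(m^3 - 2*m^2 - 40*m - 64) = (m^2 + m - 20)/(m^2 - 6*m - 16)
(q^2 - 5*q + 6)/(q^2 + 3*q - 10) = (q - 3)/(q + 5)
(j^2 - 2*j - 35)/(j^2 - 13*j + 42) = (j + 5)/(j - 6)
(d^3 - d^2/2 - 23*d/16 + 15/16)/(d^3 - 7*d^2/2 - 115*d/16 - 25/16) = (4*d^2 - 7*d + 3)/(4*d^2 - 19*d - 5)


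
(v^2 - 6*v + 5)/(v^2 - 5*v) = (v - 1)/v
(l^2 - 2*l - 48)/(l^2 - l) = (l^2 - 2*l - 48)/(l*(l - 1))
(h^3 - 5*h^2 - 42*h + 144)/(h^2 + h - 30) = (h^2 - 11*h + 24)/(h - 5)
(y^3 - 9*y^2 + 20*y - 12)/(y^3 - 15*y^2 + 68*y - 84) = (y - 1)/(y - 7)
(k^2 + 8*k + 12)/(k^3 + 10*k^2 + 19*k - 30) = (k + 2)/(k^2 + 4*k - 5)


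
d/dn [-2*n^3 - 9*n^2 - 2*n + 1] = -6*n^2 - 18*n - 2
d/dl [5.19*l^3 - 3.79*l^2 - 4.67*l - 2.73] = 15.57*l^2 - 7.58*l - 4.67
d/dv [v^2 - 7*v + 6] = 2*v - 7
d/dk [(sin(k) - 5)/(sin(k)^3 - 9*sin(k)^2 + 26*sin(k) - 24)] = (-2*sin(k)^3 + 24*sin(k)^2 - 90*sin(k) + 106)*cos(k)/(sin(k)^3 - 9*sin(k)^2 + 26*sin(k) - 24)^2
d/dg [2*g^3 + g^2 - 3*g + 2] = 6*g^2 + 2*g - 3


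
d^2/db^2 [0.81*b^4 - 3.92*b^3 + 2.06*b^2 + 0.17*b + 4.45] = 9.72*b^2 - 23.52*b + 4.12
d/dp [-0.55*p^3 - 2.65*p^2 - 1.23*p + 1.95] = -1.65*p^2 - 5.3*p - 1.23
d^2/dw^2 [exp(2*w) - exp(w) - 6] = (4*exp(w) - 1)*exp(w)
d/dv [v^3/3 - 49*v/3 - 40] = v^2 - 49/3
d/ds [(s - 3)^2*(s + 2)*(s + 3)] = 4*s^3 - 3*s^2 - 30*s + 9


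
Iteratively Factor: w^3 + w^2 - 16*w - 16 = (w - 4)*(w^2 + 5*w + 4) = (w - 4)*(w + 1)*(w + 4)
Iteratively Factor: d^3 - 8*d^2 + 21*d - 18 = (d - 3)*(d^2 - 5*d + 6) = (d - 3)^2*(d - 2)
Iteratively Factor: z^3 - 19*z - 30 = (z - 5)*(z^2 + 5*z + 6) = (z - 5)*(z + 3)*(z + 2)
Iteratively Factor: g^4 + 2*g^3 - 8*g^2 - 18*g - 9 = (g + 1)*(g^3 + g^2 - 9*g - 9) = (g + 1)*(g + 3)*(g^2 - 2*g - 3) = (g + 1)^2*(g + 3)*(g - 3)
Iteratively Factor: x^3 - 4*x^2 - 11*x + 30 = (x - 5)*(x^2 + x - 6) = (x - 5)*(x - 2)*(x + 3)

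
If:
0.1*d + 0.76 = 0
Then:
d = -7.60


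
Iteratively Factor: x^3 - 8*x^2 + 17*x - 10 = (x - 2)*(x^2 - 6*x + 5) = (x - 2)*(x - 1)*(x - 5)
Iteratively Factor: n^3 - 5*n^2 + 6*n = (n)*(n^2 - 5*n + 6) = n*(n - 3)*(n - 2)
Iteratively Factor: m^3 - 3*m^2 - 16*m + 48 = (m - 4)*(m^2 + m - 12) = (m - 4)*(m - 3)*(m + 4)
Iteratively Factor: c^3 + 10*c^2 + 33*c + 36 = (c + 3)*(c^2 + 7*c + 12) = (c + 3)^2*(c + 4)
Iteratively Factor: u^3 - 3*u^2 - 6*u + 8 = (u + 2)*(u^2 - 5*u + 4) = (u - 1)*(u + 2)*(u - 4)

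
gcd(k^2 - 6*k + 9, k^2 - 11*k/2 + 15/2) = k - 3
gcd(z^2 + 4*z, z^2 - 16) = z + 4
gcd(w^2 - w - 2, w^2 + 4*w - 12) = w - 2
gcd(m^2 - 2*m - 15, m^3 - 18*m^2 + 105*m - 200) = m - 5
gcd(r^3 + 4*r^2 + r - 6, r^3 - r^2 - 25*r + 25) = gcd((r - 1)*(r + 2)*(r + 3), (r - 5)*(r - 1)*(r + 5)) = r - 1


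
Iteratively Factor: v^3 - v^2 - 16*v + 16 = (v + 4)*(v^2 - 5*v + 4) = (v - 4)*(v + 4)*(v - 1)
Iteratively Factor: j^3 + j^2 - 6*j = (j)*(j^2 + j - 6) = j*(j - 2)*(j + 3)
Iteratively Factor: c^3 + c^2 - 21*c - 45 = (c + 3)*(c^2 - 2*c - 15) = (c - 5)*(c + 3)*(c + 3)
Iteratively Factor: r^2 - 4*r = (r)*(r - 4)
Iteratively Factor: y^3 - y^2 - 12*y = (y)*(y^2 - y - 12) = y*(y + 3)*(y - 4)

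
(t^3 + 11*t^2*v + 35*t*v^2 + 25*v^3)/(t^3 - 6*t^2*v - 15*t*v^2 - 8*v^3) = (t^2 + 10*t*v + 25*v^2)/(t^2 - 7*t*v - 8*v^2)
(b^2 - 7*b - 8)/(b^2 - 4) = (b^2 - 7*b - 8)/(b^2 - 4)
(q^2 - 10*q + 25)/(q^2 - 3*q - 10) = (q - 5)/(q + 2)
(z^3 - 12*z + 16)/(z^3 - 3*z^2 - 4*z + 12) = (z^2 + 2*z - 8)/(z^2 - z - 6)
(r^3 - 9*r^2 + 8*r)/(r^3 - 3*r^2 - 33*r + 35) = r*(r - 8)/(r^2 - 2*r - 35)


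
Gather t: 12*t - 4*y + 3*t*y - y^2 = t*(3*y + 12) - y^2 - 4*y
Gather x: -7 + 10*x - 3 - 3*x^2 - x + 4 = -3*x^2 + 9*x - 6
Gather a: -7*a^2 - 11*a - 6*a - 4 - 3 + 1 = -7*a^2 - 17*a - 6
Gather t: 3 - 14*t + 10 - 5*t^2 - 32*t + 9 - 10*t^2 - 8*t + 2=-15*t^2 - 54*t + 24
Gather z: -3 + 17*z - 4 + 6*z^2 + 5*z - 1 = 6*z^2 + 22*z - 8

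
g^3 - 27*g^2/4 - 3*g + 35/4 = (g - 7)*(g - 1)*(g + 5/4)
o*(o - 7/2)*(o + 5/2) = o^3 - o^2 - 35*o/4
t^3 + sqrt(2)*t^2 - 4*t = t*(t - sqrt(2))*(t + 2*sqrt(2))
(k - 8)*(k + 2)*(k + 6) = k^3 - 52*k - 96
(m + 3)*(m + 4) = m^2 + 7*m + 12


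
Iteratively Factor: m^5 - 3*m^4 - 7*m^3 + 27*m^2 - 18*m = (m + 3)*(m^4 - 6*m^3 + 11*m^2 - 6*m) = m*(m + 3)*(m^3 - 6*m^2 + 11*m - 6) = m*(m - 1)*(m + 3)*(m^2 - 5*m + 6) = m*(m - 3)*(m - 1)*(m + 3)*(m - 2)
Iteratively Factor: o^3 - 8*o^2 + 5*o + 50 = (o - 5)*(o^2 - 3*o - 10) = (o - 5)^2*(o + 2)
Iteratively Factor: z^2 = (z)*(z)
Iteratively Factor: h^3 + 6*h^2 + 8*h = (h)*(h^2 + 6*h + 8) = h*(h + 2)*(h + 4)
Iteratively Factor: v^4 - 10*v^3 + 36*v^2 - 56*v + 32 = (v - 2)*(v^3 - 8*v^2 + 20*v - 16) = (v - 2)^2*(v^2 - 6*v + 8) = (v - 2)^3*(v - 4)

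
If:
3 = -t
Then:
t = -3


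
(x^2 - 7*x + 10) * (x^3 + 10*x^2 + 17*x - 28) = x^5 + 3*x^4 - 43*x^3 - 47*x^2 + 366*x - 280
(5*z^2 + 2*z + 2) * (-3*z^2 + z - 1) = -15*z^4 - z^3 - 9*z^2 - 2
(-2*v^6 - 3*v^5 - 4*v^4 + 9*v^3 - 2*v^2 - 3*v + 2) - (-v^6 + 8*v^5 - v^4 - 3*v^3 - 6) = -v^6 - 11*v^5 - 3*v^4 + 12*v^3 - 2*v^2 - 3*v + 8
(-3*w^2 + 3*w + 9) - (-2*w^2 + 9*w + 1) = -w^2 - 6*w + 8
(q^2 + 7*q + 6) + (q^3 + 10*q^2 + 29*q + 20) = q^3 + 11*q^2 + 36*q + 26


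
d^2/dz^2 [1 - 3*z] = 0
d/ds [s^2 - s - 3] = 2*s - 1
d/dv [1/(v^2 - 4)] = -2*v/(v^2 - 4)^2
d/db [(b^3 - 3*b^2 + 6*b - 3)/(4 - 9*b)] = 3*(-6*b^3 + 13*b^2 - 8*b - 1)/(81*b^2 - 72*b + 16)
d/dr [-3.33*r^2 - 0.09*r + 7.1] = -6.66*r - 0.09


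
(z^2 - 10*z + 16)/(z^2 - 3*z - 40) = (z - 2)/(z + 5)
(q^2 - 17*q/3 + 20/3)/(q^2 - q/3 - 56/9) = 3*(-3*q^2 + 17*q - 20)/(-9*q^2 + 3*q + 56)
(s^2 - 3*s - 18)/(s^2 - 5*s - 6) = (s + 3)/(s + 1)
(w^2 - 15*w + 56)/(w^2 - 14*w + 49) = (w - 8)/(w - 7)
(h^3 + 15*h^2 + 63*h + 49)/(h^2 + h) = h + 14 + 49/h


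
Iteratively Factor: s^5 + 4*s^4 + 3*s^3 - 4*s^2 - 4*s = (s)*(s^4 + 4*s^3 + 3*s^2 - 4*s - 4) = s*(s - 1)*(s^3 + 5*s^2 + 8*s + 4) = s*(s - 1)*(s + 2)*(s^2 + 3*s + 2) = s*(s - 1)*(s + 1)*(s + 2)*(s + 2)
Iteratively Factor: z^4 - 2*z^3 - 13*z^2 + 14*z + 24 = (z + 3)*(z^3 - 5*z^2 + 2*z + 8) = (z - 4)*(z + 3)*(z^2 - z - 2) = (z - 4)*(z - 2)*(z + 3)*(z + 1)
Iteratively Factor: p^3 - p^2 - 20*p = (p + 4)*(p^2 - 5*p) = p*(p + 4)*(p - 5)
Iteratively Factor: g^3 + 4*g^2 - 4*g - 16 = (g + 2)*(g^2 + 2*g - 8) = (g - 2)*(g + 2)*(g + 4)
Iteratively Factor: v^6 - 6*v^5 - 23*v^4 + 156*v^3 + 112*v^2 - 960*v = (v - 4)*(v^5 - 2*v^4 - 31*v^3 + 32*v^2 + 240*v) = (v - 5)*(v - 4)*(v^4 + 3*v^3 - 16*v^2 - 48*v) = (v - 5)*(v - 4)*(v + 3)*(v^3 - 16*v) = (v - 5)*(v - 4)*(v + 3)*(v + 4)*(v^2 - 4*v) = (v - 5)*(v - 4)^2*(v + 3)*(v + 4)*(v)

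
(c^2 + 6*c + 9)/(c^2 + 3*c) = (c + 3)/c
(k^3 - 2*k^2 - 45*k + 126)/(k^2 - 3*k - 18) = (k^2 + 4*k - 21)/(k + 3)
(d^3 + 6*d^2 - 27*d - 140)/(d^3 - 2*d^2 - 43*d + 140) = (d + 4)/(d - 4)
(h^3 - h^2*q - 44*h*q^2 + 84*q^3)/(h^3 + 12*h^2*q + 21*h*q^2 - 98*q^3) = (h - 6*q)/(h + 7*q)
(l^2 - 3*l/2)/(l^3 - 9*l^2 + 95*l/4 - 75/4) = 2*l/(2*l^2 - 15*l + 25)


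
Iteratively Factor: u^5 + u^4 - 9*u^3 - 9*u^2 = (u - 3)*(u^4 + 4*u^3 + 3*u^2) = u*(u - 3)*(u^3 + 4*u^2 + 3*u) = u*(u - 3)*(u + 3)*(u^2 + u) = u*(u - 3)*(u + 1)*(u + 3)*(u)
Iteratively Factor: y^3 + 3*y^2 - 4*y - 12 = (y + 3)*(y^2 - 4) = (y + 2)*(y + 3)*(y - 2)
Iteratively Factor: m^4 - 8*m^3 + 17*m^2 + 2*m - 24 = (m + 1)*(m^3 - 9*m^2 + 26*m - 24) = (m - 3)*(m + 1)*(m^2 - 6*m + 8) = (m - 3)*(m - 2)*(m + 1)*(m - 4)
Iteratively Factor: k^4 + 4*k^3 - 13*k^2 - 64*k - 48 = (k + 4)*(k^3 - 13*k - 12) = (k + 3)*(k + 4)*(k^2 - 3*k - 4) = (k + 1)*(k + 3)*(k + 4)*(k - 4)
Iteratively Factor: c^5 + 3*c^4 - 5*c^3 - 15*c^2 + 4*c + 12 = (c + 1)*(c^4 + 2*c^3 - 7*c^2 - 8*c + 12) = (c - 2)*(c + 1)*(c^3 + 4*c^2 + c - 6) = (c - 2)*(c - 1)*(c + 1)*(c^2 + 5*c + 6) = (c - 2)*(c - 1)*(c + 1)*(c + 3)*(c + 2)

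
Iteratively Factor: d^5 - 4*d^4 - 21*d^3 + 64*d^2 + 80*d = (d + 1)*(d^4 - 5*d^3 - 16*d^2 + 80*d) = (d - 5)*(d + 1)*(d^3 - 16*d) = (d - 5)*(d - 4)*(d + 1)*(d^2 + 4*d) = (d - 5)*(d - 4)*(d + 1)*(d + 4)*(d)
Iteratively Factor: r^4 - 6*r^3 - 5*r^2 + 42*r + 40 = (r + 2)*(r^3 - 8*r^2 + 11*r + 20) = (r - 4)*(r + 2)*(r^2 - 4*r - 5) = (r - 4)*(r + 1)*(r + 2)*(r - 5)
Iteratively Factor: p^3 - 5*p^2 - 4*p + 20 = (p + 2)*(p^2 - 7*p + 10) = (p - 2)*(p + 2)*(p - 5)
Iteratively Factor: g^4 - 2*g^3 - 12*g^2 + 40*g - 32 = (g + 4)*(g^3 - 6*g^2 + 12*g - 8) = (g - 2)*(g + 4)*(g^2 - 4*g + 4) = (g - 2)^2*(g + 4)*(g - 2)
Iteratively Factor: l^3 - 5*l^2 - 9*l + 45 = (l + 3)*(l^2 - 8*l + 15) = (l - 5)*(l + 3)*(l - 3)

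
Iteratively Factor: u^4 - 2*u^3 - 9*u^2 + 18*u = (u)*(u^3 - 2*u^2 - 9*u + 18) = u*(u + 3)*(u^2 - 5*u + 6) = u*(u - 3)*(u + 3)*(u - 2)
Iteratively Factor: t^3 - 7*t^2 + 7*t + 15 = (t - 5)*(t^2 - 2*t - 3) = (t - 5)*(t - 3)*(t + 1)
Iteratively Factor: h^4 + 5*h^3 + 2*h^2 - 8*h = (h + 2)*(h^3 + 3*h^2 - 4*h) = h*(h + 2)*(h^2 + 3*h - 4) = h*(h - 1)*(h + 2)*(h + 4)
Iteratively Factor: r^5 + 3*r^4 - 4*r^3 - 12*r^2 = (r)*(r^4 + 3*r^3 - 4*r^2 - 12*r) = r^2*(r^3 + 3*r^2 - 4*r - 12) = r^2*(r + 2)*(r^2 + r - 6) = r^2*(r + 2)*(r + 3)*(r - 2)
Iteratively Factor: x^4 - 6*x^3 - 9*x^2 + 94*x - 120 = (x + 4)*(x^3 - 10*x^2 + 31*x - 30) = (x - 2)*(x + 4)*(x^2 - 8*x + 15) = (x - 3)*(x - 2)*(x + 4)*(x - 5)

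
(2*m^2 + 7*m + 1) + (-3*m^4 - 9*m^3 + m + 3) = -3*m^4 - 9*m^3 + 2*m^2 + 8*m + 4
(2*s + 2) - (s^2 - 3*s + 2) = -s^2 + 5*s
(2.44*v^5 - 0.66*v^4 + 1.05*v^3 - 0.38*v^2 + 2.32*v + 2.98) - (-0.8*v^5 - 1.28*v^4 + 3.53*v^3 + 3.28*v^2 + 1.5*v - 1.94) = 3.24*v^5 + 0.62*v^4 - 2.48*v^3 - 3.66*v^2 + 0.82*v + 4.92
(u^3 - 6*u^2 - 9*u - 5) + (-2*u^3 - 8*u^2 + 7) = -u^3 - 14*u^2 - 9*u + 2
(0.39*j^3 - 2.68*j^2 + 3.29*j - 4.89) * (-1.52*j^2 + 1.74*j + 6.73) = -0.5928*j^5 + 4.7522*j^4 - 7.0393*j^3 - 4.87900000000001*j^2 + 13.6331*j - 32.9097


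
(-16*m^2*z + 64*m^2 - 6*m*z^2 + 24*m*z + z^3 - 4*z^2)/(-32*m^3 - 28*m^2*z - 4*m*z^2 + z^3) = (z - 4)/(2*m + z)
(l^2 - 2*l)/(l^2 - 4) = l/(l + 2)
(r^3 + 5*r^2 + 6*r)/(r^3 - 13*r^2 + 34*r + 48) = r*(r^2 + 5*r + 6)/(r^3 - 13*r^2 + 34*r + 48)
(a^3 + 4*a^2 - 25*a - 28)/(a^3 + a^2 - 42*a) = (a^2 - 3*a - 4)/(a*(a - 6))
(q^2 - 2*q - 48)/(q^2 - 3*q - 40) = (q + 6)/(q + 5)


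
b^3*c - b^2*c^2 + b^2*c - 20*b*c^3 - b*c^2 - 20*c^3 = (b - 5*c)*(b + 4*c)*(b*c + c)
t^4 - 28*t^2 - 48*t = t*(t - 6)*(t + 2)*(t + 4)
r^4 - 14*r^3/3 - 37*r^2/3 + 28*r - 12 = (r - 6)*(r - 1)*(r - 2/3)*(r + 3)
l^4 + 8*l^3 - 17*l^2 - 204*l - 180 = (l - 5)*(l + 1)*(l + 6)^2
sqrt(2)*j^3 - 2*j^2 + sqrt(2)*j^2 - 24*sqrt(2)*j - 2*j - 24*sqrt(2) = (j - 4*sqrt(2))*(j + 3*sqrt(2))*(sqrt(2)*j + sqrt(2))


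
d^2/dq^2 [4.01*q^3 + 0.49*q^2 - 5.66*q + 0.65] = 24.06*q + 0.98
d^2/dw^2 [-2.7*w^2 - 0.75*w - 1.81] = -5.40000000000000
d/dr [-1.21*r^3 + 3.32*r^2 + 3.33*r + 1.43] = -3.63*r^2 + 6.64*r + 3.33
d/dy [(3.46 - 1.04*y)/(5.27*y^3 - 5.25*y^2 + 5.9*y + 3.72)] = (10.9616*y^3 - 60.1626*y^2 + 36.33*y - 24.2828)/(27.7729*y^6 - 55.335*y^5 + 89.7485*y^4 - 22.7412*y^3 - 4.25*y^2 + 43.896*y + 13.8384)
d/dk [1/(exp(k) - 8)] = -exp(k)/(exp(k) - 8)^2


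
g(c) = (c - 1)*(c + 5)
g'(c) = 2*c + 4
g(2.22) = 8.81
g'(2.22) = 8.44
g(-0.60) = -7.04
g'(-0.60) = 2.80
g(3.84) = 25.11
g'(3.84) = 11.68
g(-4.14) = -4.42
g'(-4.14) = -4.28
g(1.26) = 1.63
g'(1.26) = 6.52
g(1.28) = 1.76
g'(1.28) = 6.56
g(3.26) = 18.67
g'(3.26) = 10.52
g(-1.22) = -8.39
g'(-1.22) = 1.56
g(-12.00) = 91.00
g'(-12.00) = -20.00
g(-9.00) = 40.00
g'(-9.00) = -14.00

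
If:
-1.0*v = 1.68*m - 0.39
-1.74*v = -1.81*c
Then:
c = 0.961325966850829*v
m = 0.232142857142857 - 0.595238095238095*v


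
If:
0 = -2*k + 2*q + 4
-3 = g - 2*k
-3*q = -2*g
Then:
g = -3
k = 0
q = -2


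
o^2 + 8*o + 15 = (o + 3)*(o + 5)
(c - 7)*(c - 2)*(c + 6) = c^3 - 3*c^2 - 40*c + 84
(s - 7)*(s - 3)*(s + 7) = s^3 - 3*s^2 - 49*s + 147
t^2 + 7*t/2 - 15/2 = (t - 3/2)*(t + 5)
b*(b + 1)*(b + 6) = b^3 + 7*b^2 + 6*b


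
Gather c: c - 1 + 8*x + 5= c + 8*x + 4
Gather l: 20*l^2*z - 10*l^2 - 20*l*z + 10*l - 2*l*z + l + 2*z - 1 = l^2*(20*z - 10) + l*(11 - 22*z) + 2*z - 1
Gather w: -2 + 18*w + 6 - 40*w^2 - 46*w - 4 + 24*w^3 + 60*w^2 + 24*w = 24*w^3 + 20*w^2 - 4*w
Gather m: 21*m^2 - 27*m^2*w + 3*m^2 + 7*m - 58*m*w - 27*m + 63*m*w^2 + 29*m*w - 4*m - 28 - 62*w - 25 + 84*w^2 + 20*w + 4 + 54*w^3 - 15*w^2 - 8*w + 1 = m^2*(24 - 27*w) + m*(63*w^2 - 29*w - 24) + 54*w^3 + 69*w^2 - 50*w - 48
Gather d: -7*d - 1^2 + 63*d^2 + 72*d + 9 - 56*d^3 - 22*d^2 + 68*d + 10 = -56*d^3 + 41*d^2 + 133*d + 18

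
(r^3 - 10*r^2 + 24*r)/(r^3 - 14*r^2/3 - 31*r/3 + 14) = 3*r*(r - 4)/(3*r^2 + 4*r - 7)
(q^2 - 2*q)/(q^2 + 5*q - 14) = q/(q + 7)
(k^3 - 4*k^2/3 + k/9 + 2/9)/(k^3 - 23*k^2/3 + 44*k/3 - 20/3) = (3*k^2 - 2*k - 1)/(3*(k^2 - 7*k + 10))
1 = 1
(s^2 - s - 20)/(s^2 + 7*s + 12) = (s - 5)/(s + 3)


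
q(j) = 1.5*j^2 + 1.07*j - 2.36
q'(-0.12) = 0.71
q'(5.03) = 16.16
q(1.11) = 0.68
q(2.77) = 12.11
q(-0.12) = -2.47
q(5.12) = 42.44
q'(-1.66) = -3.91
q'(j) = 3.0*j + 1.07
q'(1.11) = 4.40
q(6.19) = 61.74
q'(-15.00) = -43.93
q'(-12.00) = -34.93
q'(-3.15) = -8.38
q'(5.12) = 16.43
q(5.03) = 40.97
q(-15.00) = 319.09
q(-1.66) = -0.00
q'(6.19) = 19.64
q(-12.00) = 200.80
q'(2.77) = 9.38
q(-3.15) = 9.15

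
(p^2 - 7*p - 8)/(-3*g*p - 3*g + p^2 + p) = (p - 8)/(-3*g + p)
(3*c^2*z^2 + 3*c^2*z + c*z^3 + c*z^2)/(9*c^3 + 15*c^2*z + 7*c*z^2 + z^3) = c*z*(z + 1)/(3*c^2 + 4*c*z + z^2)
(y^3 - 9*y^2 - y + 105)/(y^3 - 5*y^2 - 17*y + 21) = (y - 5)/(y - 1)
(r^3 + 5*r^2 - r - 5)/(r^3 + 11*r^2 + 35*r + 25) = (r - 1)/(r + 5)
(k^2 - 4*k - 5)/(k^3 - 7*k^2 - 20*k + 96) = (k^2 - 4*k - 5)/(k^3 - 7*k^2 - 20*k + 96)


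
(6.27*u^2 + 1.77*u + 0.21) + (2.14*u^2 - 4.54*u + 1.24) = 8.41*u^2 - 2.77*u + 1.45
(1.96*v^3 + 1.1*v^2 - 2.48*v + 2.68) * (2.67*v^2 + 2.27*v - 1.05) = 5.2332*v^5 + 7.3862*v^4 - 6.1826*v^3 + 0.371*v^2 + 8.6876*v - 2.814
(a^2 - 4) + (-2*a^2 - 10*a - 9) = -a^2 - 10*a - 13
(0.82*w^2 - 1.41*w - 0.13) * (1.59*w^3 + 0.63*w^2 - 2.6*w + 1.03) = 1.3038*w^5 - 1.7253*w^4 - 3.227*w^3 + 4.4287*w^2 - 1.1143*w - 0.1339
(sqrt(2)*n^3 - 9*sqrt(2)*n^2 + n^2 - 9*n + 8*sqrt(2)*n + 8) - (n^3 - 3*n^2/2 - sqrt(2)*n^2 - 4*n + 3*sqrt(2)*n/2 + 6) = -n^3 + sqrt(2)*n^3 - 8*sqrt(2)*n^2 + 5*n^2/2 - 5*n + 13*sqrt(2)*n/2 + 2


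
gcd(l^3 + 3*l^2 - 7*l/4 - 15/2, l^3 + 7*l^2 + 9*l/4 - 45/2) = l^2 + l - 15/4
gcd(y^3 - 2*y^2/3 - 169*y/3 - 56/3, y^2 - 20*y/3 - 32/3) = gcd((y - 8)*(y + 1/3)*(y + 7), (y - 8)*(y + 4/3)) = y - 8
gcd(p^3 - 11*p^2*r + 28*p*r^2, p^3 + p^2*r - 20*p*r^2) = p^2 - 4*p*r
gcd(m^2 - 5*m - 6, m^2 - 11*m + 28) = 1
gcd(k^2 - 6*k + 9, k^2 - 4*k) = 1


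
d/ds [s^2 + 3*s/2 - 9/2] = 2*s + 3/2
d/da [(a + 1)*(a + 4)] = 2*a + 5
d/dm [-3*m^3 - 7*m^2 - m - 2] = -9*m^2 - 14*m - 1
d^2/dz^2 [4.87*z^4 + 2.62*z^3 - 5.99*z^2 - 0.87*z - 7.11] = 58.44*z^2 + 15.72*z - 11.98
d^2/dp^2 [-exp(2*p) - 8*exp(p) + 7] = 4*(-exp(p) - 2)*exp(p)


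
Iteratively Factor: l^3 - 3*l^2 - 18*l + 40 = (l + 4)*(l^2 - 7*l + 10) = (l - 2)*(l + 4)*(l - 5)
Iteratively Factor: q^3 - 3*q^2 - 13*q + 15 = (q + 3)*(q^2 - 6*q + 5) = (q - 5)*(q + 3)*(q - 1)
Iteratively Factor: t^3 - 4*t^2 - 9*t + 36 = (t - 3)*(t^2 - t - 12) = (t - 4)*(t - 3)*(t + 3)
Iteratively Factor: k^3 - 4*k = (k - 2)*(k^2 + 2*k) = (k - 2)*(k + 2)*(k)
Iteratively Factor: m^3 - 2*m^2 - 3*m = (m - 3)*(m^2 + m) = (m - 3)*(m + 1)*(m)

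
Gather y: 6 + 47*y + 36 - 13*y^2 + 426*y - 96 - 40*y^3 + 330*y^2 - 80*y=-40*y^3 + 317*y^2 + 393*y - 54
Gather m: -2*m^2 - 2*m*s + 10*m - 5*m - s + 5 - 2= -2*m^2 + m*(5 - 2*s) - s + 3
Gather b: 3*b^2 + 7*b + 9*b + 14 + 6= 3*b^2 + 16*b + 20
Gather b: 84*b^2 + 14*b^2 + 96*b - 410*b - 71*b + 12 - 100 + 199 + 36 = 98*b^2 - 385*b + 147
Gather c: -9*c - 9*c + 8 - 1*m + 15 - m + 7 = -18*c - 2*m + 30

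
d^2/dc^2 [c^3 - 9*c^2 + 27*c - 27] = 6*c - 18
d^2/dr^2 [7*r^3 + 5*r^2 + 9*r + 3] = 42*r + 10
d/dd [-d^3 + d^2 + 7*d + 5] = -3*d^2 + 2*d + 7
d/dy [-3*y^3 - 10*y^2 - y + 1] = -9*y^2 - 20*y - 1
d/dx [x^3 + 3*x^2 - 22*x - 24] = 3*x^2 + 6*x - 22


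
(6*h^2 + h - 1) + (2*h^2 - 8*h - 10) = 8*h^2 - 7*h - 11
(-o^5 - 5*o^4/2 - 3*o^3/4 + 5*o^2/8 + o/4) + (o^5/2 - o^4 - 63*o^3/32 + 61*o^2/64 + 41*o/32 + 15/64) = -o^5/2 - 7*o^4/2 - 87*o^3/32 + 101*o^2/64 + 49*o/32 + 15/64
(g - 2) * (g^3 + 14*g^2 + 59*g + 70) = g^4 + 12*g^3 + 31*g^2 - 48*g - 140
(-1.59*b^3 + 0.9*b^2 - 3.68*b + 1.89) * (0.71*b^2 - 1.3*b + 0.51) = -1.1289*b^5 + 2.706*b^4 - 4.5937*b^3 + 6.5849*b^2 - 4.3338*b + 0.9639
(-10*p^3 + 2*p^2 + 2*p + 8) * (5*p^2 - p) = -50*p^5 + 20*p^4 + 8*p^3 + 38*p^2 - 8*p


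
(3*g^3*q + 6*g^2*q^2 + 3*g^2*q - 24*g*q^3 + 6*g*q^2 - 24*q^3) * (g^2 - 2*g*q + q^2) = 3*g^5*q + 3*g^4*q - 33*g^3*q^3 + 54*g^2*q^4 - 33*g^2*q^3 - 24*g*q^5 + 54*g*q^4 - 24*q^5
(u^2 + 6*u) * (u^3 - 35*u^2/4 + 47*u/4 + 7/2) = u^5 - 11*u^4/4 - 163*u^3/4 + 74*u^2 + 21*u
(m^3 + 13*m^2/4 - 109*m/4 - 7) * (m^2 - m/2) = m^5 + 11*m^4/4 - 231*m^3/8 + 53*m^2/8 + 7*m/2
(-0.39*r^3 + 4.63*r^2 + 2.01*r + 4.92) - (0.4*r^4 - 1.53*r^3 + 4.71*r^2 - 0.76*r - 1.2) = -0.4*r^4 + 1.14*r^3 - 0.0800000000000001*r^2 + 2.77*r + 6.12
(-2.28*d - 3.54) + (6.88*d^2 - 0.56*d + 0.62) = 6.88*d^2 - 2.84*d - 2.92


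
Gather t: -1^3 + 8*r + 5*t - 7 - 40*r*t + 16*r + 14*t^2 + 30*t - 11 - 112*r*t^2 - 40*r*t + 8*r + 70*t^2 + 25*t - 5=32*r + t^2*(84 - 112*r) + t*(60 - 80*r) - 24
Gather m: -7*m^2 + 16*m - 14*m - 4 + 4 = -7*m^2 + 2*m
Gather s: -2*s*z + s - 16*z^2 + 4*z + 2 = s*(1 - 2*z) - 16*z^2 + 4*z + 2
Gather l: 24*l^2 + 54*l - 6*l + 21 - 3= 24*l^2 + 48*l + 18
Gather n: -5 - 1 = -6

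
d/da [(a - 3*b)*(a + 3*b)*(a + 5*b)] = 3*a^2 + 10*a*b - 9*b^2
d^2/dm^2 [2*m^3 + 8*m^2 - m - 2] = 12*m + 16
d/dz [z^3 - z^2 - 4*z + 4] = 3*z^2 - 2*z - 4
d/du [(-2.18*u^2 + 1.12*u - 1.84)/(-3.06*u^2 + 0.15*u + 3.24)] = (3.1002*u^2 - 25.3872*u + 3.9048)/(9.3636*u^4 - 0.918*u^3 - 19.8063*u^2 + 0.972*u + 10.4976)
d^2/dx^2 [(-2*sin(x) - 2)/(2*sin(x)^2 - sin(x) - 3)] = 4*(3*sin(x) - cos(2*x) - 3)/(2*sin(x) - 3)^3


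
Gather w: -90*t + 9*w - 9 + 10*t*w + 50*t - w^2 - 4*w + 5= -40*t - w^2 + w*(10*t + 5) - 4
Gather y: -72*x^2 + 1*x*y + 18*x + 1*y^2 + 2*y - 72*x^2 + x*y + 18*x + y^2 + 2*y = -144*x^2 + 36*x + 2*y^2 + y*(2*x + 4)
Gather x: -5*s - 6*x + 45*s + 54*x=40*s + 48*x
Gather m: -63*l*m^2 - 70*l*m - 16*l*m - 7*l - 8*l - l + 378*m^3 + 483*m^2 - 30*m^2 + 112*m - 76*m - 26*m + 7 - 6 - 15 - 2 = -16*l + 378*m^3 + m^2*(453 - 63*l) + m*(10 - 86*l) - 16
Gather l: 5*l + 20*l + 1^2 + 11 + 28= 25*l + 40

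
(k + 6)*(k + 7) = k^2 + 13*k + 42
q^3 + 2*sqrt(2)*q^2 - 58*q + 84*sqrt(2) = (q - 3*sqrt(2))*(q - 2*sqrt(2))*(q + 7*sqrt(2))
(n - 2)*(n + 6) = n^2 + 4*n - 12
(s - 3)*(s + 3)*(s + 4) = s^3 + 4*s^2 - 9*s - 36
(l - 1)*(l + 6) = l^2 + 5*l - 6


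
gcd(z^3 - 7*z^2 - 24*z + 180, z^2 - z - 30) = z^2 - z - 30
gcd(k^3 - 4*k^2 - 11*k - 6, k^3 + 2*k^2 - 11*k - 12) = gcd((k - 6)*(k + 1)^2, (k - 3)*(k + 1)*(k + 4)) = k + 1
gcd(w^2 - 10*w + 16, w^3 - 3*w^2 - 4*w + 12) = w - 2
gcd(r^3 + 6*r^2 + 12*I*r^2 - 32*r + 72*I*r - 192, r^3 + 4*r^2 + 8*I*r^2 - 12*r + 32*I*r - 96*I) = r^2 + r*(6 + 8*I) + 48*I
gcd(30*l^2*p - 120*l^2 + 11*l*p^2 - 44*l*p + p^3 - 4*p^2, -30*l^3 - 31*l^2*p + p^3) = 5*l + p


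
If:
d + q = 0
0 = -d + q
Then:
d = 0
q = 0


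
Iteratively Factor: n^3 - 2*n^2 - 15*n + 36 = (n + 4)*(n^2 - 6*n + 9) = (n - 3)*(n + 4)*(n - 3)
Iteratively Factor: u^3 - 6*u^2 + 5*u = (u - 5)*(u^2 - u) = (u - 5)*(u - 1)*(u)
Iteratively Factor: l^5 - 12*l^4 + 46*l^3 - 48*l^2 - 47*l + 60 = (l - 3)*(l^4 - 9*l^3 + 19*l^2 + 9*l - 20) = (l - 3)*(l - 1)*(l^3 - 8*l^2 + 11*l + 20) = (l - 4)*(l - 3)*(l - 1)*(l^2 - 4*l - 5) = (l - 5)*(l - 4)*(l - 3)*(l - 1)*(l + 1)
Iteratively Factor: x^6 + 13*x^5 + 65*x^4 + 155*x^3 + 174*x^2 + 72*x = (x + 2)*(x^5 + 11*x^4 + 43*x^3 + 69*x^2 + 36*x) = (x + 2)*(x + 3)*(x^4 + 8*x^3 + 19*x^2 + 12*x) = (x + 2)*(x + 3)^2*(x^3 + 5*x^2 + 4*x) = x*(x + 2)*(x + 3)^2*(x^2 + 5*x + 4) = x*(x + 1)*(x + 2)*(x + 3)^2*(x + 4)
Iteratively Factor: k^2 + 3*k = (k)*(k + 3)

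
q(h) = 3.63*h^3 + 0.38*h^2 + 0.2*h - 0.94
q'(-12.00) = 1559.24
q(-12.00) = -6221.26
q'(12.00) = 1577.48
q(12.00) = 6328.82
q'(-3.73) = 148.88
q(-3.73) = -184.78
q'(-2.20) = 51.24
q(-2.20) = -38.19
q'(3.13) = 109.27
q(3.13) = 114.72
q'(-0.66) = 4.44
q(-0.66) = -1.95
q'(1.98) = 44.40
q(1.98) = 29.12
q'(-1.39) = 20.18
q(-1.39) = -10.23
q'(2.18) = 53.61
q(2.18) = 38.91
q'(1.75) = 34.88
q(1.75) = 20.03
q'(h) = 10.89*h^2 + 0.76*h + 0.2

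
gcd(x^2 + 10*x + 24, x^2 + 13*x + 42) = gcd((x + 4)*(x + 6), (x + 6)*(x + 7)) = x + 6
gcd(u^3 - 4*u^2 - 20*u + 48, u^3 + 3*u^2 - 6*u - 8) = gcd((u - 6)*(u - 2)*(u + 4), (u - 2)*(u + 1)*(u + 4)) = u^2 + 2*u - 8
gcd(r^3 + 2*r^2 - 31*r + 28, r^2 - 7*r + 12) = r - 4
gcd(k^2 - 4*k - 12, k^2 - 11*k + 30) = k - 6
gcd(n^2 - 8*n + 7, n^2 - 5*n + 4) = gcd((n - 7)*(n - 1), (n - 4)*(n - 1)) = n - 1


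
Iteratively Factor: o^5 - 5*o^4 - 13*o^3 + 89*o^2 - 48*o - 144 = (o - 3)*(o^4 - 2*o^3 - 19*o^2 + 32*o + 48) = (o - 4)*(o - 3)*(o^3 + 2*o^2 - 11*o - 12) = (o - 4)*(o - 3)^2*(o^2 + 5*o + 4) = (o - 4)*(o - 3)^2*(o + 4)*(o + 1)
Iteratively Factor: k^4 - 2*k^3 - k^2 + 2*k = (k - 2)*(k^3 - k) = k*(k - 2)*(k^2 - 1) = k*(k - 2)*(k + 1)*(k - 1)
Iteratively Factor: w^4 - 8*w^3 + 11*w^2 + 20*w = (w - 4)*(w^3 - 4*w^2 - 5*w) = (w - 4)*(w + 1)*(w^2 - 5*w) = (w - 5)*(w - 4)*(w + 1)*(w)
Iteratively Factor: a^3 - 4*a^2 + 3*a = (a - 1)*(a^2 - 3*a) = (a - 3)*(a - 1)*(a)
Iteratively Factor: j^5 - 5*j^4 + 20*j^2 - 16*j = (j)*(j^4 - 5*j^3 + 20*j - 16) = j*(j - 1)*(j^3 - 4*j^2 - 4*j + 16) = j*(j - 2)*(j - 1)*(j^2 - 2*j - 8) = j*(j - 4)*(j - 2)*(j - 1)*(j + 2)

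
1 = 1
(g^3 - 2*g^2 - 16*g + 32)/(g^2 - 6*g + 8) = g + 4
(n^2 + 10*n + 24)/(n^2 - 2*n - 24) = (n + 6)/(n - 6)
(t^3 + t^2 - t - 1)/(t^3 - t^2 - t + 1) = (t + 1)/(t - 1)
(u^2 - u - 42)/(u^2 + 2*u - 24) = (u - 7)/(u - 4)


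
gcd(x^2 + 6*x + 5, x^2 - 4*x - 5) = x + 1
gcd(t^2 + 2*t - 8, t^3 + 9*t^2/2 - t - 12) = t + 4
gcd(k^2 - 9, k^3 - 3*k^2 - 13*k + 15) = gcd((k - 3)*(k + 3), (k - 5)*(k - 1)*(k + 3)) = k + 3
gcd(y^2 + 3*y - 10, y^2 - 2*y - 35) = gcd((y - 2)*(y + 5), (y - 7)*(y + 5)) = y + 5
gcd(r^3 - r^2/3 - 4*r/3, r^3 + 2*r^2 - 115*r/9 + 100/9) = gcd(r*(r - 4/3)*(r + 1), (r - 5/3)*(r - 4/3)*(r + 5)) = r - 4/3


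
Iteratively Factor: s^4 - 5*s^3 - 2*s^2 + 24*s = (s - 3)*(s^3 - 2*s^2 - 8*s) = (s - 3)*(s + 2)*(s^2 - 4*s) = s*(s - 3)*(s + 2)*(s - 4)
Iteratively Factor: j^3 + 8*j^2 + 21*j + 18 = (j + 3)*(j^2 + 5*j + 6) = (j + 3)^2*(j + 2)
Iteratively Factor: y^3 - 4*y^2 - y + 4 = (y + 1)*(y^2 - 5*y + 4) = (y - 4)*(y + 1)*(y - 1)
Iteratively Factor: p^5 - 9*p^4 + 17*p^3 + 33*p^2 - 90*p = (p)*(p^4 - 9*p^3 + 17*p^2 + 33*p - 90) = p*(p - 5)*(p^3 - 4*p^2 - 3*p + 18) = p*(p - 5)*(p + 2)*(p^2 - 6*p + 9) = p*(p - 5)*(p - 3)*(p + 2)*(p - 3)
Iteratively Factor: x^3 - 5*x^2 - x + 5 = (x + 1)*(x^2 - 6*x + 5) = (x - 5)*(x + 1)*(x - 1)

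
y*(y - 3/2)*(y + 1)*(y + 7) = y^4 + 13*y^3/2 - 5*y^2 - 21*y/2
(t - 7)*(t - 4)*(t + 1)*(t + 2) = t^4 - 8*t^3 - 3*t^2 + 62*t + 56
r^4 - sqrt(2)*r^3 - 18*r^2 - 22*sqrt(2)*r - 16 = (r - 4*sqrt(2))*(r + sqrt(2))^3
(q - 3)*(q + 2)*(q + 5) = q^3 + 4*q^2 - 11*q - 30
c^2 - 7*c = c*(c - 7)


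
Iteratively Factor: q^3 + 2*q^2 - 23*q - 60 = (q + 4)*(q^2 - 2*q - 15) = (q + 3)*(q + 4)*(q - 5)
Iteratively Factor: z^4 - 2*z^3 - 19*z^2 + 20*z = (z + 4)*(z^3 - 6*z^2 + 5*z) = z*(z + 4)*(z^2 - 6*z + 5) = z*(z - 1)*(z + 4)*(z - 5)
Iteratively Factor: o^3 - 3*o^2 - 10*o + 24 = (o - 2)*(o^2 - o - 12) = (o - 4)*(o - 2)*(o + 3)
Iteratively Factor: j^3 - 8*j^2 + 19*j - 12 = (j - 1)*(j^2 - 7*j + 12) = (j - 3)*(j - 1)*(j - 4)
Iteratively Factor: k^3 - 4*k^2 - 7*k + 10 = (k - 5)*(k^2 + k - 2) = (k - 5)*(k + 2)*(k - 1)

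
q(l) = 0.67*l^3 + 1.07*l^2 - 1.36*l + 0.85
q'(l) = 2.01*l^2 + 2.14*l - 1.36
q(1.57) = 3.95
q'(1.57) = 6.95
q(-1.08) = 2.72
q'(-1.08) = -1.33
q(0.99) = 1.20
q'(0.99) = 2.73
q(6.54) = 225.14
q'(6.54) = 98.61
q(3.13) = 27.62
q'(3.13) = 25.03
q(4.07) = 58.21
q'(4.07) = 40.65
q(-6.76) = -148.03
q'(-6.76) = 76.03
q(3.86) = 50.08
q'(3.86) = 36.85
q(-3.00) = -3.53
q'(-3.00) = 10.31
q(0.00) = 0.85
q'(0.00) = -1.36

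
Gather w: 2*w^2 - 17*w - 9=2*w^2 - 17*w - 9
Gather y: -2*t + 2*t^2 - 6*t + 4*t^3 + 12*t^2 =4*t^3 + 14*t^2 - 8*t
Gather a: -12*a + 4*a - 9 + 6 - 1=-8*a - 4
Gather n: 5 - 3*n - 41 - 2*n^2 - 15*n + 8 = -2*n^2 - 18*n - 28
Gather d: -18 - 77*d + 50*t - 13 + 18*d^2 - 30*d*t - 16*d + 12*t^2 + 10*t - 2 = 18*d^2 + d*(-30*t - 93) + 12*t^2 + 60*t - 33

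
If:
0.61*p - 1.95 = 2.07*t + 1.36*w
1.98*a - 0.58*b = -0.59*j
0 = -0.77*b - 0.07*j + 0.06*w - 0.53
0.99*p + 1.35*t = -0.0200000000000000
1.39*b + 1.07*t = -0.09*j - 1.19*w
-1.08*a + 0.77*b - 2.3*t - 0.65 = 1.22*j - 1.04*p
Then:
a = -2.14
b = -1.06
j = 6.15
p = 2.43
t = -1.80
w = 2.39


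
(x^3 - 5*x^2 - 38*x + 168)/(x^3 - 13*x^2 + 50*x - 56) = (x + 6)/(x - 2)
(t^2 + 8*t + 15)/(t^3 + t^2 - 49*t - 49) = (t^2 + 8*t + 15)/(t^3 + t^2 - 49*t - 49)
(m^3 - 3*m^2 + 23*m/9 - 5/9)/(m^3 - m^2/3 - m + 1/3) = (m - 5/3)/(m + 1)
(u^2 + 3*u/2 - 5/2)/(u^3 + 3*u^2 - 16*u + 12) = (u + 5/2)/(u^2 + 4*u - 12)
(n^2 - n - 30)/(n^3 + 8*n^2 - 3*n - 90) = (n - 6)/(n^2 + 3*n - 18)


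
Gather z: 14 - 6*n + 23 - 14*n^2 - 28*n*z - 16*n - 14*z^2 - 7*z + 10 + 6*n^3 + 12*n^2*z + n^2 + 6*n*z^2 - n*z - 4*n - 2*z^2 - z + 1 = 6*n^3 - 13*n^2 - 26*n + z^2*(6*n - 16) + z*(12*n^2 - 29*n - 8) + 48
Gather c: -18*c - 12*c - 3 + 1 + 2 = -30*c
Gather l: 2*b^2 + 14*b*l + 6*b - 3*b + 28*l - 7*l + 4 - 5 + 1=2*b^2 + 3*b + l*(14*b + 21)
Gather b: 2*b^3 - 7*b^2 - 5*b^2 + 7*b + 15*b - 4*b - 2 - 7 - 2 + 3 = 2*b^3 - 12*b^2 + 18*b - 8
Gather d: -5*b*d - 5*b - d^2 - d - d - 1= -5*b - d^2 + d*(-5*b - 2) - 1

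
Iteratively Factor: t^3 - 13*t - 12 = (t + 3)*(t^2 - 3*t - 4) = (t - 4)*(t + 3)*(t + 1)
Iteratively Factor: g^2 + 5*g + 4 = (g + 1)*(g + 4)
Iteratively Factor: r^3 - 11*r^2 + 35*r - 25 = (r - 1)*(r^2 - 10*r + 25) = (r - 5)*(r - 1)*(r - 5)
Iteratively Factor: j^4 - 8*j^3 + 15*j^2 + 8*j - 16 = (j - 4)*(j^3 - 4*j^2 - j + 4) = (j - 4)^2*(j^2 - 1) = (j - 4)^2*(j + 1)*(j - 1)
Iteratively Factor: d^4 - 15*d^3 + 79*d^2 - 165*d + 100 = (d - 5)*(d^3 - 10*d^2 + 29*d - 20) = (d - 5)*(d - 1)*(d^2 - 9*d + 20) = (d - 5)*(d - 4)*(d - 1)*(d - 5)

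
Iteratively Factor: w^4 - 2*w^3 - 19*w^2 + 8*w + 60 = (w - 2)*(w^3 - 19*w - 30) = (w - 5)*(w - 2)*(w^2 + 5*w + 6) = (w - 5)*(w - 2)*(w + 3)*(w + 2)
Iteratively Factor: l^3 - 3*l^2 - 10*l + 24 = (l - 2)*(l^2 - l - 12) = (l - 4)*(l - 2)*(l + 3)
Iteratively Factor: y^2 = (y)*(y)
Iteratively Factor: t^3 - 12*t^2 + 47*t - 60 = (t - 4)*(t^2 - 8*t + 15) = (t - 4)*(t - 3)*(t - 5)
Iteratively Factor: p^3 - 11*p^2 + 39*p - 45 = (p - 3)*(p^2 - 8*p + 15) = (p - 5)*(p - 3)*(p - 3)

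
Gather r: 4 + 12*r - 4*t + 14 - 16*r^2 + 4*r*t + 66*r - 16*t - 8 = -16*r^2 + r*(4*t + 78) - 20*t + 10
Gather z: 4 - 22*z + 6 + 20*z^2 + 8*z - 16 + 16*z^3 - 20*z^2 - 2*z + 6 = 16*z^3 - 16*z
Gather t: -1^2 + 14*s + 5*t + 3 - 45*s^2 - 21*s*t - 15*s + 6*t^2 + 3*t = -45*s^2 - s + 6*t^2 + t*(8 - 21*s) + 2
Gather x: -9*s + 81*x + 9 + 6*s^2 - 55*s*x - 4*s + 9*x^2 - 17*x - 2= 6*s^2 - 13*s + 9*x^2 + x*(64 - 55*s) + 7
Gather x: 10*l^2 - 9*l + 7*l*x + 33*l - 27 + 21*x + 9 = 10*l^2 + 24*l + x*(7*l + 21) - 18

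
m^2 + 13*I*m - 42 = (m + 6*I)*(m + 7*I)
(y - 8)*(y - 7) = y^2 - 15*y + 56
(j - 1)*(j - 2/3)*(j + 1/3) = j^3 - 4*j^2/3 + j/9 + 2/9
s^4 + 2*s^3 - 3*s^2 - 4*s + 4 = (s - 1)^2*(s + 2)^2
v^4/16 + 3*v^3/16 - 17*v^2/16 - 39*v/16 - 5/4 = (v/4 + 1/4)^2*(v - 4)*(v + 5)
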